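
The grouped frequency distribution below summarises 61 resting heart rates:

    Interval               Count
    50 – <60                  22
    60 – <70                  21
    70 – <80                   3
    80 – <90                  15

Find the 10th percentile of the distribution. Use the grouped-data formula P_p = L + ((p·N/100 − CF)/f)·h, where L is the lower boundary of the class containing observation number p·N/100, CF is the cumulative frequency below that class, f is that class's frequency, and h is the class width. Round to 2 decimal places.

N = 61; target position k = 10/100 · 61 = 6.1.
Cumulative frequencies: 22, 43, 46, 61.
Observation 6.1 falls in the class 50 – <60.
L = 50, CF = 0, f = 22, h = 10.
P10 = 50 + ((6.1 − 0)/22)·10 = 50 + 2.77273 = 52.7727.

52.77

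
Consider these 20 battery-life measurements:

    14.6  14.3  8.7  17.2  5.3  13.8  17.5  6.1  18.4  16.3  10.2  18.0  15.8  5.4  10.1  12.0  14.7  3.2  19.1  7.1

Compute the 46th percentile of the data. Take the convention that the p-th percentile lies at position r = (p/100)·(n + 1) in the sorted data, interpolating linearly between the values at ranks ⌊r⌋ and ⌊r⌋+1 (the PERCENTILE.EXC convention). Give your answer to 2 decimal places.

Sorted: 3.2, 5.3, 5.4, 6.1, 7.1, 8.7, 10.1, 10.2, 12.0, 13.8, 14.3, 14.6, 14.7, 15.8, 16.3, 17.2, 17.5, 18.0, 18.4, 19.1.
n = 20.
r = (46/100)·(20 + 1) = 9.66.
Rank 9 is 12.0 and rank 10 is 13.8.
Interpolate: 12.0 + 0.66·(13.8 − 12.0) = 12.0 + 0.66·1.8 = 13.188.

13.19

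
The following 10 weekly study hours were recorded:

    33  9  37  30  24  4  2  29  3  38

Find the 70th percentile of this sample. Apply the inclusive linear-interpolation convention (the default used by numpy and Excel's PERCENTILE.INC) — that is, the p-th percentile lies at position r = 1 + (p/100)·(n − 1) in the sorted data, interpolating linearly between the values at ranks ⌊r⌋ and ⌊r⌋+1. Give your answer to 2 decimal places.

30.90

Sorted: 2, 3, 4, 9, 24, 29, 30, 33, 37, 38.
n = 10.
r = 1 + (70/100)·(10 − 1) = 1 + 6.3 = 7.3.
Rank 7 is 30 and rank 8 is 33.
Interpolate: 30 + 0.3·(33 − 30) = 30 + 0.3·3 = 30.9.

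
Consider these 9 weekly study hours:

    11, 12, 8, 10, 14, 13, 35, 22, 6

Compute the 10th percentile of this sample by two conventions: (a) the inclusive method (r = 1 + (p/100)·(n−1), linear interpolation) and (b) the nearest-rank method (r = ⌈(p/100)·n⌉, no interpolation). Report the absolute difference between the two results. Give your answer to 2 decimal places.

1.60

Sorted: 6, 8, 10, 11, 12, 13, 14, 22, 35.
n = 9.
(a) r = 1.8; between ranks 1 (6) and 2 (8): 7.6.
(b) the nearest-rank method: rank 1 → 6.
|7.6 − 6| = 1.6.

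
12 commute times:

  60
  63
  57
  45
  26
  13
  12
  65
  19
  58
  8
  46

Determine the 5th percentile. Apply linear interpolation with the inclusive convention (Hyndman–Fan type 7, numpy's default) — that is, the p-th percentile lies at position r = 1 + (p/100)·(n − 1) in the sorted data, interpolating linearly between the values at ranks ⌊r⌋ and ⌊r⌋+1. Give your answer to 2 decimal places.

Sorted: 8, 12, 13, 19, 26, 45, 46, 57, 58, 60, 63, 65.
n = 12.
r = 1 + (5/100)·(12 − 1) = 1 + 0.55 = 1.55.
Rank 1 is 8 and rank 2 is 12.
Interpolate: 8 + 0.55·(12 − 8) = 8 + 0.55·4 = 10.2.

10.20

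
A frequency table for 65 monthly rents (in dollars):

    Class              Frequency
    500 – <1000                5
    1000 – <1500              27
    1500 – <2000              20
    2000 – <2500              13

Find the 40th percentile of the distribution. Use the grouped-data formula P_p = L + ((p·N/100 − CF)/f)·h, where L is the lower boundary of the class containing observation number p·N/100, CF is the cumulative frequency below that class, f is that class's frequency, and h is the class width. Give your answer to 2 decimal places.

1388.89

N = 65; target position k = 40/100 · 65 = 26.
Cumulative frequencies: 5, 32, 52, 65.
Observation 26 falls in the class 1000 – <1500.
L = 1000, CF = 5, f = 27, h = 500.
P40 = 1000 + ((26 − 5)/27)·500 = 1000 + 388.889 = 1388.89.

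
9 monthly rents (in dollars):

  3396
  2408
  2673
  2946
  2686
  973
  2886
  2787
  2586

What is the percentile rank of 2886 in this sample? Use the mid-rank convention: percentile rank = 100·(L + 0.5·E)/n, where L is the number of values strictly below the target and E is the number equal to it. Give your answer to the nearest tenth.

Sorted: 973, 2408, 2586, 2673, 2686, 2787, 2886, 2946, 3396.
Count below 2886: L = 6; count equal: E = 1; n = 9.
Percentile rank = 100·(6 + 0.5·1)/9 = 100·6.5/9 = 72.22.

72.2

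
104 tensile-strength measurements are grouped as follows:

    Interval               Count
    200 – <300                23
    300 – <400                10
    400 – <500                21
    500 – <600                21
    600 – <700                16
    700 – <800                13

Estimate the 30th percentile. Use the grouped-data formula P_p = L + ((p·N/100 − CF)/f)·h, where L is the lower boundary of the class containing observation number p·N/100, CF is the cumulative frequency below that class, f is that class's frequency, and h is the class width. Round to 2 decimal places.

N = 104; target position k = 30/100 · 104 = 31.2.
Cumulative frequencies: 23, 33, 54, 75, 91, 104.
Observation 31.2 falls in the class 300 – <400.
L = 300, CF = 23, f = 10, h = 100.
P30 = 300 + ((31.2 − 23)/10)·100 = 300 + 82 = 382.

382.00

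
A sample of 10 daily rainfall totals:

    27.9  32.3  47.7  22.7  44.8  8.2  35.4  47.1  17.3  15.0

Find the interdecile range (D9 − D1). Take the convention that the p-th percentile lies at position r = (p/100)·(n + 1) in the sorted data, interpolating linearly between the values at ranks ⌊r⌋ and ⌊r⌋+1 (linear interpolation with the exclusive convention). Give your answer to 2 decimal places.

Sorted: 8.2, 15.0, 17.3, 22.7, 27.9, 32.3, 35.4, 44.8, 47.1, 47.7.
n = 10.
P10: r = 1.1; ranks 1–2 are 8.2, 15.0; interpolating gives 8.88.
P90: r = 9.9; ranks 9–10 are 47.1, 47.7; interpolating gives 47.64.
Difference: 47.64 − 8.88 = 38.76.

38.76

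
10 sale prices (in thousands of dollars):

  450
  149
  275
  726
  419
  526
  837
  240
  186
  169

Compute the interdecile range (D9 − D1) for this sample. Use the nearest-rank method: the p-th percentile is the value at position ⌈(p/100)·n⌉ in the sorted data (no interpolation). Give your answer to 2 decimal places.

577.00

Sorted: 149, 169, 186, 240, 275, 419, 450, 526, 726, 837.
n = 10.
P10: rank ⌈10/100·10⌉ = 1 → 149.
P90: rank ⌈90/100·10⌉ = 9 → 726.
Difference: 726 − 149 = 577.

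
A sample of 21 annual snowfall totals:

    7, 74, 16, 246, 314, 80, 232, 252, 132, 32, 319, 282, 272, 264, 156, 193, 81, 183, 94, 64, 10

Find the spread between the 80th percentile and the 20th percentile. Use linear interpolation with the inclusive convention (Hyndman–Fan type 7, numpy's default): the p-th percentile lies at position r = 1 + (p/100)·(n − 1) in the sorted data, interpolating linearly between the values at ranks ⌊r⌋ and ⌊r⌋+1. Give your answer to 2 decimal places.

200.00

Sorted: 7, 10, 16, 32, 64, 74, 80, 81, 94, 132, 156, 183, 193, 232, 246, 252, 264, 272, 282, 314, 319.
n = 21.
P20: r = 5 (integer) → 64.
P80: r = 17 (integer) → 264.
Difference: 264 − 64 = 200.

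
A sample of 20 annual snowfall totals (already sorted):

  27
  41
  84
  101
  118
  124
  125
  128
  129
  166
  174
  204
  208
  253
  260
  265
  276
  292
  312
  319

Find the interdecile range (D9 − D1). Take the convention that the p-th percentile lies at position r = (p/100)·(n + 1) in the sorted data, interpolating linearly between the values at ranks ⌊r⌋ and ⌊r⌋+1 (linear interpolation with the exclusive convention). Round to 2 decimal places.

264.70

n = 20.
P10: r = 2.1; ranks 2–3 are 41, 84; interpolating gives 45.3.
P90: r = 18.9; ranks 18–19 are 292, 312; interpolating gives 310.
Difference: 310 − 45.3 = 264.7.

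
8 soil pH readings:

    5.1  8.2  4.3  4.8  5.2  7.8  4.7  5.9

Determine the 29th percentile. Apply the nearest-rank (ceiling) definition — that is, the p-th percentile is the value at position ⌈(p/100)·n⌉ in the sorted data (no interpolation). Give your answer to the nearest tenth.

4.8

Sorted: 4.3, 4.7, 4.8, 5.1, 5.2, 5.9, 7.8, 8.2.
n = 8.
Position = ⌈29/100 · 8⌉ = ⌈2.32⌉ = 3.
The value at rank 3 is 4.8.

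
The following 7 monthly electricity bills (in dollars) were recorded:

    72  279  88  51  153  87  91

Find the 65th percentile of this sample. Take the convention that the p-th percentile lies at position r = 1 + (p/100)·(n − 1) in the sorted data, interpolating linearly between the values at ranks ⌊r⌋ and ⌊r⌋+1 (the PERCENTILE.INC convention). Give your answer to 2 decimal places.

Sorted: 51, 72, 87, 88, 91, 153, 279.
n = 7.
r = 1 + (65/100)·(7 − 1) = 1 + 3.9 = 4.9.
Rank 4 is 88 and rank 5 is 91.
Interpolate: 88 + 0.9·(91 − 88) = 88 + 0.9·3 = 90.7.

90.70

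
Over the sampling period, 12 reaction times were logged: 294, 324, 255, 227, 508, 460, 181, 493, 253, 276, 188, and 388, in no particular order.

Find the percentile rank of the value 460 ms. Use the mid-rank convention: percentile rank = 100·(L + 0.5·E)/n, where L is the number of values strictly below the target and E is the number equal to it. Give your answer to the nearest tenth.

Sorted: 181, 188, 227, 253, 255, 276, 294, 324, 388, 460, 493, 508.
Count below 460: L = 9; count equal: E = 1; n = 12.
Percentile rank = 100·(9 + 0.5·1)/12 = 100·9.5/12 = 79.17.

79.2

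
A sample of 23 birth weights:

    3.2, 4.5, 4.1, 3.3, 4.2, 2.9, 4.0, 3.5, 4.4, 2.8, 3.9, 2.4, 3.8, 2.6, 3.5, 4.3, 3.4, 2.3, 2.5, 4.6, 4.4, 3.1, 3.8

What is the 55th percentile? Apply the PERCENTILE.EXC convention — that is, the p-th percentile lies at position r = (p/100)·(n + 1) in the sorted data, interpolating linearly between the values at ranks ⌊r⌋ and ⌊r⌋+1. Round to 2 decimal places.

3.80

Sorted: 2.3, 2.4, 2.5, 2.6, 2.8, 2.9, 3.1, 3.2, 3.3, 3.4, 3.5, 3.5, 3.8, 3.8, 3.9, 4.0, 4.1, 4.2, 4.3, 4.4, 4.4, 4.5, 4.6.
n = 23.
r = (55/100)·(23 + 1) = 13.2.
Rank 13 is 3.8 and rank 14 is 3.8.
Interpolate: 3.8 + 0.2·(3.8 − 3.8) = 3.8 + 0.2·0 = 3.8.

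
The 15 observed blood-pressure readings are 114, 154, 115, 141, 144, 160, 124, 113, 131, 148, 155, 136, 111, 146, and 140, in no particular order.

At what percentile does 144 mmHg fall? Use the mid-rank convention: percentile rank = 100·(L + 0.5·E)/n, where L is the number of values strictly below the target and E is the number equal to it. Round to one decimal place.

Sorted: 111, 113, 114, 115, 124, 131, 136, 140, 141, 144, 146, 148, 154, 155, 160.
Count below 144: L = 9; count equal: E = 1; n = 15.
Percentile rank = 100·(9 + 0.5·1)/15 = 100·9.5/15 = 63.33.

63.3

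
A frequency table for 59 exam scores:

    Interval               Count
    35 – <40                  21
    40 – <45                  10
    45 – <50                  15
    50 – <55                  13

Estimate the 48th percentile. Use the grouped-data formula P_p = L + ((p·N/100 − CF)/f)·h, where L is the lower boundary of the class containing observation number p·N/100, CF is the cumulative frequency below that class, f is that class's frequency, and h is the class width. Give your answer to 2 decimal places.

N = 59; target position k = 48/100 · 59 = 28.32.
Cumulative frequencies: 21, 31, 46, 59.
Observation 28.32 falls in the class 40 – <45.
L = 40, CF = 21, f = 10, h = 5.
P48 = 40 + ((28.32 − 21)/10)·5 = 40 + 3.66 = 43.66.

43.66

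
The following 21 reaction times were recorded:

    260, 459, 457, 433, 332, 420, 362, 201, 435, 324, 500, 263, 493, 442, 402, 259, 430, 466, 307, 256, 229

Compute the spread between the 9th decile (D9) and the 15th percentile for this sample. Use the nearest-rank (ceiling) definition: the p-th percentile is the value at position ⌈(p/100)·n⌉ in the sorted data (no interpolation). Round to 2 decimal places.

207.00

Sorted: 201, 229, 256, 259, 260, 263, 307, 324, 332, 362, 402, 420, 430, 433, 435, 442, 457, 459, 466, 493, 500.
n = 21.
P15: rank ⌈15/100·21⌉ = 4 → 259.
P90: rank ⌈90/100·21⌉ = 19 → 466.
Difference: 466 − 259 = 207.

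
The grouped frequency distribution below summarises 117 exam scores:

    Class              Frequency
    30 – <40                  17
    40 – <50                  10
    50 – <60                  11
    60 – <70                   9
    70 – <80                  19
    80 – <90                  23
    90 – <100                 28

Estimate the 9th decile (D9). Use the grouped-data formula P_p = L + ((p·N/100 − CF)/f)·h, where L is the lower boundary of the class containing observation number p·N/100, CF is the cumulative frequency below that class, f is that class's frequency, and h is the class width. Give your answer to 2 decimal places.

95.82

N = 117; target position k = 90/100 · 117 = 105.3.
Cumulative frequencies: 17, 27, 38, 47, 66, 89, 117.
Observation 105.3 falls in the class 90 – <100.
L = 90, CF = 89, f = 28, h = 10.
P90 = 90 + ((105.3 − 89)/28)·10 = 90 + 5.82143 = 95.8214.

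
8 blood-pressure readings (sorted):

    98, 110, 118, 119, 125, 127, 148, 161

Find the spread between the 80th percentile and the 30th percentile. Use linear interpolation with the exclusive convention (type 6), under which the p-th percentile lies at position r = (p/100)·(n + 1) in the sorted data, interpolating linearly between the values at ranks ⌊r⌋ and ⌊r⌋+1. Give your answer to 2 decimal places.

n = 8.
P30: r = 2.7; ranks 2–3 are 110, 118; interpolating gives 115.6.
P80: r = 7.2; ranks 7–8 are 148, 161; interpolating gives 150.6.
Difference: 150.6 − 115.6 = 35.

35.00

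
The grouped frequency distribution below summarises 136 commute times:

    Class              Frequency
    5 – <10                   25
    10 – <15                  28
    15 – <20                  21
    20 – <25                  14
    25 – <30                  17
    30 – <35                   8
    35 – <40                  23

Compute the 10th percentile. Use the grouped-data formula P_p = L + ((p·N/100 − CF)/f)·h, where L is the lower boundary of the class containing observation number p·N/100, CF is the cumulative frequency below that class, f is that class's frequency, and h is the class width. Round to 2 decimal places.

7.72

N = 136; target position k = 10/100 · 136 = 13.6.
Cumulative frequencies: 25, 53, 74, 88, 105, 113, 136.
Observation 13.6 falls in the class 5 – <10.
L = 5, CF = 0, f = 25, h = 5.
P10 = 5 + ((13.6 − 0)/25)·5 = 5 + 2.72 = 7.72.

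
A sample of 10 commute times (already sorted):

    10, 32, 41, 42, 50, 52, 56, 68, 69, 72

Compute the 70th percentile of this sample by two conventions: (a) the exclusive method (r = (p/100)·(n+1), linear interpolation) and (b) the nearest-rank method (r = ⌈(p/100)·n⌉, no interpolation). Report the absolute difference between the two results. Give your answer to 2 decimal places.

8.40

n = 10.
(a) r = 7.7; between ranks 7 (56) and 8 (68): 64.4.
(b) the nearest-rank method: rank 7 → 56.
|64.4 − 56| = 8.4.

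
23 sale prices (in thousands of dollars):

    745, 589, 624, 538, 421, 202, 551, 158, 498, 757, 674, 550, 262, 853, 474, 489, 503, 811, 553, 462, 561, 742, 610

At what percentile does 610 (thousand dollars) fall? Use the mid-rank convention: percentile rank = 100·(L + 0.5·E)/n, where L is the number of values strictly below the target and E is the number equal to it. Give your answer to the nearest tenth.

Sorted: 158, 202, 262, 421, 462, 474, 489, 498, 503, 538, 550, 551, 553, 561, 589, 610, 624, 674, 742, 745, 757, 811, 853.
Count below 610: L = 15; count equal: E = 1; n = 23.
Percentile rank = 100·(15 + 0.5·1)/23 = 100·15.5/23 = 67.39.

67.4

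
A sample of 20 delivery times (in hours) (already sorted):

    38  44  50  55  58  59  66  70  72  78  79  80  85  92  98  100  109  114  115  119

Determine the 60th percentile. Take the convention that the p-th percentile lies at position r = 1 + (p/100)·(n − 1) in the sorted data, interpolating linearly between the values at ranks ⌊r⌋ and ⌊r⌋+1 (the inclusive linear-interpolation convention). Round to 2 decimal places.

82.00

n = 20.
r = 1 + (60/100)·(20 − 1) = 1 + 11.4 = 12.4.
Rank 12 is 80 and rank 13 is 85.
Interpolate: 80 + 0.4·(85 − 80) = 80 + 0.4·5 = 82.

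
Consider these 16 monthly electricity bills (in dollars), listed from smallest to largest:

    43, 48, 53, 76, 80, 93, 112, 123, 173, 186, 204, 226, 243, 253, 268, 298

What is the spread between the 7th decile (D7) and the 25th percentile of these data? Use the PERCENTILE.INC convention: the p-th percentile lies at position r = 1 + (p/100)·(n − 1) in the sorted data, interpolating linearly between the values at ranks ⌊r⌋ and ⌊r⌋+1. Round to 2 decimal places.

136.00

n = 16.
P25: r = 4.75; ranks 4–5 are 76, 80; interpolating gives 79.
P70: r = 11.5; ranks 11–12 are 204, 226; interpolating gives 215.
Difference: 215 − 79 = 136.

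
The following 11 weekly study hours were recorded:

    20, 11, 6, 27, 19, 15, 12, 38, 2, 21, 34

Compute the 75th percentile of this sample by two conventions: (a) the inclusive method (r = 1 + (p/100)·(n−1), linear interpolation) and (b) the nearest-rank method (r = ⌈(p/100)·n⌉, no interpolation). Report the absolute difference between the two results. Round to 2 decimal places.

Sorted: 2, 6, 11, 12, 15, 19, 20, 21, 27, 34, 38.
n = 11.
(a) r = 8.5; between ranks 8 (21) and 9 (27): 24.
(b) the nearest-rank method: rank 9 → 27.
|24 − 27| = 3.

3.00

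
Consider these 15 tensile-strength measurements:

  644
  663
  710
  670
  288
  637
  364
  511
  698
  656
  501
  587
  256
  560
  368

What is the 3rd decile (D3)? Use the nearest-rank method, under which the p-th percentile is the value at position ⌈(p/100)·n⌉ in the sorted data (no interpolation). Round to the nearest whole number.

Sorted: 256, 288, 364, 368, 501, 511, 560, 587, 637, 644, 656, 663, 670, 698, 710.
n = 15.
Position = ⌈30/100 · 15⌉ = ⌈4.5⌉ = 5.
The value at rank 5 is 501.

501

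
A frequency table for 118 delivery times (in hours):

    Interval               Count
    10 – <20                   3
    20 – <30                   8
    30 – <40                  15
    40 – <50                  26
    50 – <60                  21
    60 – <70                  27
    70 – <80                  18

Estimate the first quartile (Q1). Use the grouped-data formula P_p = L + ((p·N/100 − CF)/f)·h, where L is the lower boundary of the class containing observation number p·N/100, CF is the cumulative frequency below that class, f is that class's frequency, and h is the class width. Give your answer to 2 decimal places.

N = 118; target position k = 25/100 · 118 = 29.5.
Cumulative frequencies: 3, 11, 26, 52, 73, 100, 118.
Observation 29.5 falls in the class 40 – <50.
L = 40, CF = 26, f = 26, h = 10.
P25 = 40 + ((29.5 − 26)/26)·10 = 40 + 1.34615 = 41.3462.

41.35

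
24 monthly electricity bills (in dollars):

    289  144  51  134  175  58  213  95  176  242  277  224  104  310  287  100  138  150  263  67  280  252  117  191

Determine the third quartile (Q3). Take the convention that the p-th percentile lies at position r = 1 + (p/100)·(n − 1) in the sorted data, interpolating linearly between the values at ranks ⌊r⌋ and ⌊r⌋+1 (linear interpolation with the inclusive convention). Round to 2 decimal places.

254.75

Sorted: 51, 58, 67, 95, 100, 104, 117, 134, 138, 144, 150, 175, 176, 191, 213, 224, 242, 252, 263, 277, 280, 287, 289, 310.
n = 24.
r = 1 + (75/100)·(24 − 1) = 1 + 17.25 = 18.25.
Rank 18 is 252 and rank 19 is 263.
Interpolate: 252 + 0.25·(263 − 252) = 252 + 0.25·11 = 254.75.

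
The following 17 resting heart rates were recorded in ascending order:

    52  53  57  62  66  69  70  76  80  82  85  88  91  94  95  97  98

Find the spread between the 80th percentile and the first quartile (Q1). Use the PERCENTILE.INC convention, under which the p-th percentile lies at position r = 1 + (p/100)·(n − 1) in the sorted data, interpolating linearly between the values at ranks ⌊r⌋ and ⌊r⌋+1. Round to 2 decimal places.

n = 17.
P25: r = 5 (integer) → 66.
P80: r = 13.8; ranks 13–14 are 91, 94; interpolating gives 93.4.
Difference: 93.4 − 66 = 27.4.

27.40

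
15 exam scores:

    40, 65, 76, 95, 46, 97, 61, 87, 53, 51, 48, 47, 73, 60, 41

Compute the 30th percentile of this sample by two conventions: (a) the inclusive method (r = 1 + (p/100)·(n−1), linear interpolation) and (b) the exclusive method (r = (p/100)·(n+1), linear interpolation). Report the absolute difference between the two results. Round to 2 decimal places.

0.80

Sorted: 40, 41, 46, 47, 48, 51, 53, 60, 61, 65, 73, 76, 87, 95, 97.
n = 15.
(a) r = 5.2; between ranks 5 (48) and 6 (51): 48.6.
(b) r = 4.8; between ranks 4 (47) and 5 (48): 47.8.
|48.6 − 47.8| = 0.8.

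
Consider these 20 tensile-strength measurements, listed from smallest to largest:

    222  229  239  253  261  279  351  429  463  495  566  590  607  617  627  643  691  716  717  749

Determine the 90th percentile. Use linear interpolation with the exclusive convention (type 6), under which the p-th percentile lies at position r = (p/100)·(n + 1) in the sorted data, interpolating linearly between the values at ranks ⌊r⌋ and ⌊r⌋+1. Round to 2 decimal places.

n = 20.
r = (90/100)·(20 + 1) = 18.9.
Rank 18 is 716 and rank 19 is 717.
Interpolate: 716 + 0.9·(717 − 716) = 716 + 0.9·1 = 716.9.

716.90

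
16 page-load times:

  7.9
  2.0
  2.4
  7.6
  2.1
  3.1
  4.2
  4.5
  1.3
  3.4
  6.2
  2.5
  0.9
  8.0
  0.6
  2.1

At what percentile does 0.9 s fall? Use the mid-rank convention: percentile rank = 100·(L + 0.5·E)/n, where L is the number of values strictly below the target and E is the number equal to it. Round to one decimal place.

Sorted: 0.6, 0.9, 1.3, 2.0, 2.1, 2.1, 2.4, 2.5, 3.1, 3.4, 4.2, 4.5, 6.2, 7.6, 7.9, 8.0.
Count below 0.9: L = 1; count equal: E = 1; n = 16.
Percentile rank = 100·(1 + 0.5·1)/16 = 100·1.5/16 = 9.375.

9.4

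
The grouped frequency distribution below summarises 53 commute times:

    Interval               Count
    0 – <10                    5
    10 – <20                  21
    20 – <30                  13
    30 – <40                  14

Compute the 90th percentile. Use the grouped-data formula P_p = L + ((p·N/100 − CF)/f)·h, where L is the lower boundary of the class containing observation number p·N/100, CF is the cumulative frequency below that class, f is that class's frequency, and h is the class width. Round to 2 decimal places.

N = 53; target position k = 90/100 · 53 = 47.7.
Cumulative frequencies: 5, 26, 39, 53.
Observation 47.7 falls in the class 30 – <40.
L = 30, CF = 39, f = 14, h = 10.
P90 = 30 + ((47.7 − 39)/14)·10 = 30 + 6.21429 = 36.2143.

36.21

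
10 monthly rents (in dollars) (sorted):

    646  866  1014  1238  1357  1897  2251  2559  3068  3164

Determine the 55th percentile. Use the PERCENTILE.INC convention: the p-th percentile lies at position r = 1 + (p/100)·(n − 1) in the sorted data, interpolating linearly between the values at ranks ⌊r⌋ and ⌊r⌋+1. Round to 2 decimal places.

1870.00

n = 10.
r = 1 + (55/100)·(10 − 1) = 1 + 4.95 = 5.95.
Rank 5 is 1357 and rank 6 is 1897.
Interpolate: 1357 + 0.95·(1897 − 1357) = 1357 + 0.95·540 = 1870.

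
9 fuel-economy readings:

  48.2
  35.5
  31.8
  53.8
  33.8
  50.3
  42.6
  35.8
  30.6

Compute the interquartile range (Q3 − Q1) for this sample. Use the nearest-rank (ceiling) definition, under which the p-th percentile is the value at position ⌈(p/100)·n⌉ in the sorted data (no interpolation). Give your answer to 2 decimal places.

Sorted: 30.6, 31.8, 33.8, 35.5, 35.8, 42.6, 48.2, 50.3, 53.8.
n = 9.
P25: rank ⌈25/100·9⌉ = 3 → 33.8.
P75: rank ⌈75/100·9⌉ = 7 → 48.2.
Difference: 48.2 − 33.8 = 14.4.

14.40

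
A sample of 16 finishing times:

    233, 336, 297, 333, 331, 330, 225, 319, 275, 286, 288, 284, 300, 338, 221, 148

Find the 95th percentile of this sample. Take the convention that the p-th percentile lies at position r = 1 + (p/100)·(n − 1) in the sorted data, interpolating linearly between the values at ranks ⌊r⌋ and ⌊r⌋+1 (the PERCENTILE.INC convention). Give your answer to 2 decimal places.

Sorted: 148, 221, 225, 233, 275, 284, 286, 288, 297, 300, 319, 330, 331, 333, 336, 338.
n = 16.
r = 1 + (95/100)·(16 − 1) = 1 + 14.25 = 15.25.
Rank 15 is 336 and rank 16 is 338.
Interpolate: 336 + 0.25·(338 − 336) = 336 + 0.25·2 = 336.5.

336.50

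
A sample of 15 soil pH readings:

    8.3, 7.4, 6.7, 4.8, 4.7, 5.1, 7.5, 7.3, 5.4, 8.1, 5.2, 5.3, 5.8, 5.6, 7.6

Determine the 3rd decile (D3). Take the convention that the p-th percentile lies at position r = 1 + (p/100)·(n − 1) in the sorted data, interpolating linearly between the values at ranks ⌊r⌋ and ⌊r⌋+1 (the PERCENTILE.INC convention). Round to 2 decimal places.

5.32

Sorted: 4.7, 4.8, 5.1, 5.2, 5.3, 5.4, 5.6, 5.8, 6.7, 7.3, 7.4, 7.5, 7.6, 8.1, 8.3.
n = 15.
r = 1 + (30/100)·(15 − 1) = 1 + 4.2 = 5.2.
Rank 5 is 5.3 and rank 6 is 5.4.
Interpolate: 5.3 + 0.2·(5.4 − 5.3) = 5.3 + 0.2·0.1 = 5.32.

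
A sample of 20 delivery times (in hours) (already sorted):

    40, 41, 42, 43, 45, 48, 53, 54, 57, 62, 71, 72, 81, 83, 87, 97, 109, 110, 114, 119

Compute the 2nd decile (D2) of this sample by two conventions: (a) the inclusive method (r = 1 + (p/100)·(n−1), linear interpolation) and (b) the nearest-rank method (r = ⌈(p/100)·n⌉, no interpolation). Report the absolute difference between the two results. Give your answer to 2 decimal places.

1.60

n = 20.
(a) r = 4.8; between ranks 4 (43) and 5 (45): 44.6.
(b) the nearest-rank method: rank 4 → 43.
|44.6 − 43| = 1.6.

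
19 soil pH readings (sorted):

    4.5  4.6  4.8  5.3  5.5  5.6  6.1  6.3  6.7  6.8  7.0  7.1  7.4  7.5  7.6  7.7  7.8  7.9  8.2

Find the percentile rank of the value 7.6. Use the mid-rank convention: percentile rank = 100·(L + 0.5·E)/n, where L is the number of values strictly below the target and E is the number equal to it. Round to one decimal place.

Count below 7.6: L = 14; count equal: E = 1; n = 19.
Percentile rank = 100·(14 + 0.5·1)/19 = 100·14.5/19 = 76.32.

76.3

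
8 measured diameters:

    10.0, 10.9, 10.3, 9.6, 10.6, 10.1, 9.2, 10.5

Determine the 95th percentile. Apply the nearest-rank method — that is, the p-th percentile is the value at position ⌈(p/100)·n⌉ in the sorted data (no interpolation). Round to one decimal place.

Sorted: 9.2, 9.6, 10.0, 10.1, 10.3, 10.5, 10.6, 10.9.
n = 8.
Position = ⌈95/100 · 8⌉ = ⌈7.6⌉ = 8.
The value at rank 8 is 10.9.

10.9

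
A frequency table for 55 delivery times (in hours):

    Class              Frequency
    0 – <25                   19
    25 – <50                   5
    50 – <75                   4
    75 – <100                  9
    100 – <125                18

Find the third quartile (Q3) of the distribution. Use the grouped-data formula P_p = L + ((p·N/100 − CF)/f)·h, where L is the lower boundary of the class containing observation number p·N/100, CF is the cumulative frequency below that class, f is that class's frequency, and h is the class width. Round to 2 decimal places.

105.90

N = 55; target position k = 75/100 · 55 = 41.25.
Cumulative frequencies: 19, 24, 28, 37, 55.
Observation 41.25 falls in the class 100 – <125.
L = 100, CF = 37, f = 18, h = 25.
P75 = 100 + ((41.25 − 37)/18)·25 = 100 + 5.90278 = 105.903.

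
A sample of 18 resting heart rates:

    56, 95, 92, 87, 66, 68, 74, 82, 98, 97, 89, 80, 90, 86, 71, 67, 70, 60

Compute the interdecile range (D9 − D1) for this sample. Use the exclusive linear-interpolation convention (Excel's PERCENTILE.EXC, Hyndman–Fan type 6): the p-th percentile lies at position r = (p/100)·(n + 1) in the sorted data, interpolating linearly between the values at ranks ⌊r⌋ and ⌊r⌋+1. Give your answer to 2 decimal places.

Sorted: 56, 60, 66, 67, 68, 70, 71, 74, 80, 82, 86, 87, 89, 90, 92, 95, 97, 98.
n = 18.
P10: r = 1.9; ranks 1–2 are 56, 60; interpolating gives 59.6.
P90: r = 17.1; ranks 17–18 are 97, 98; interpolating gives 97.1.
Difference: 97.1 − 59.6 = 37.5.

37.50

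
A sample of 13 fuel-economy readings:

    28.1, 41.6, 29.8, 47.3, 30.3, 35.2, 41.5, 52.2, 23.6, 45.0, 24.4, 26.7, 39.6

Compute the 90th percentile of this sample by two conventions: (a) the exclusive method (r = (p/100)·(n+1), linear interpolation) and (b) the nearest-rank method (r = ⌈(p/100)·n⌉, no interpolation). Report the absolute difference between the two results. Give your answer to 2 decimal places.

2.94

Sorted: 23.6, 24.4, 26.7, 28.1, 29.8, 30.3, 35.2, 39.6, 41.5, 41.6, 45.0, 47.3, 52.2.
n = 13.
(a) r = 12.6; between ranks 12 (47.3) and 13 (52.2): 50.24.
(b) the nearest-rank method: rank 12 → 47.3.
|50.24 − 47.3| = 2.94.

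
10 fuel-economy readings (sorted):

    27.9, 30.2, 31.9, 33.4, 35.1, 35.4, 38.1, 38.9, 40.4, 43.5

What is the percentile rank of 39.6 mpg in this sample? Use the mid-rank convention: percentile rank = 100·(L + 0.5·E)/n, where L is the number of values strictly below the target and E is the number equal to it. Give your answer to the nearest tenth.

80.0

Count below 39.6: L = 8; count equal: E = 0; n = 10.
Percentile rank = 100·(8 + 0.5·0)/10 = 100·8/10 = 80.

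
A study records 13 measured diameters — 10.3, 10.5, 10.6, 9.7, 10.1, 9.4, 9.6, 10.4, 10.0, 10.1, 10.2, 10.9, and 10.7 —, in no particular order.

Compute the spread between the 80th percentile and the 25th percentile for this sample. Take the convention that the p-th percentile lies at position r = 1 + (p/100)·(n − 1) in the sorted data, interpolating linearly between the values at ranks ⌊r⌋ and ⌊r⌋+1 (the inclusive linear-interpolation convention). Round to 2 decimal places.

0.56

Sorted: 9.4, 9.6, 9.7, 10.0, 10.1, 10.1, 10.2, 10.3, 10.4, 10.5, 10.6, 10.7, 10.9.
n = 13.
P25: r = 4 (integer) → 10.
P80: r = 10.6; ranks 10–11 are 10.5, 10.6; interpolating gives 10.56.
Difference: 10.56 − 10 = 0.56.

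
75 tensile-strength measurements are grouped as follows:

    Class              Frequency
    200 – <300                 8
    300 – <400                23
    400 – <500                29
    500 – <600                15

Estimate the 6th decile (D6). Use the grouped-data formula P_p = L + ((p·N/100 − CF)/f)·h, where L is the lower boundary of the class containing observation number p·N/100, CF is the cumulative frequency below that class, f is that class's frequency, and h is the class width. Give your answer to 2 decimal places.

448.28

N = 75; target position k = 60/100 · 75 = 45.
Cumulative frequencies: 8, 31, 60, 75.
Observation 45 falls in the class 400 – <500.
L = 400, CF = 31, f = 29, h = 100.
P60 = 400 + ((45 − 31)/29)·100 = 400 + 48.2759 = 448.276.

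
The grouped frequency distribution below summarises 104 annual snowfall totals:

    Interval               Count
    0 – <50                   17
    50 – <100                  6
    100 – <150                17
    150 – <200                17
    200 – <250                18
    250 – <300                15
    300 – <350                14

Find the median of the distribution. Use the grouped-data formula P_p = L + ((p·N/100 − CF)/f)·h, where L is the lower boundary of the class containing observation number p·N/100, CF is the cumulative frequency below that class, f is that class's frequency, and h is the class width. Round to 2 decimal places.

185.29

N = 104; target position k = 50/100 · 104 = 52.
Cumulative frequencies: 17, 23, 40, 57, 75, 90, 104.
Observation 52 falls in the class 150 – <200.
L = 150, CF = 40, f = 17, h = 50.
P50 = 150 + ((52 − 40)/17)·50 = 150 + 35.2941 = 185.294.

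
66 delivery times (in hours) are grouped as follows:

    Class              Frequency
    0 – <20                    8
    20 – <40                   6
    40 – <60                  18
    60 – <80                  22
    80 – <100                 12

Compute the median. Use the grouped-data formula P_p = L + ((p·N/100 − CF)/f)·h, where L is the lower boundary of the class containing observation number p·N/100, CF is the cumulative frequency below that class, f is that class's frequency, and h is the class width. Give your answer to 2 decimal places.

N = 66; target position k = 50/100 · 66 = 33.
Cumulative frequencies: 8, 14, 32, 54, 66.
Observation 33 falls in the class 60 – <80.
L = 60, CF = 32, f = 22, h = 20.
P50 = 60 + ((33 − 32)/22)·20 = 60 + 0.909091 = 60.9091.

60.91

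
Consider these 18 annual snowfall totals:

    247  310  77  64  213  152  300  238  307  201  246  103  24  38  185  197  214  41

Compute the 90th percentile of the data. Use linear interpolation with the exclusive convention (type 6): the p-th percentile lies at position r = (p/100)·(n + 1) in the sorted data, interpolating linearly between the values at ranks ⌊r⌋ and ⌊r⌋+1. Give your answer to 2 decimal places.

307.30

Sorted: 24, 38, 41, 64, 77, 103, 152, 185, 197, 201, 213, 214, 238, 246, 247, 300, 307, 310.
n = 18.
r = (90/100)·(18 + 1) = 17.1.
Rank 17 is 307 and rank 18 is 310.
Interpolate: 307 + 0.1·(310 − 307) = 307 + 0.1·3 = 307.3.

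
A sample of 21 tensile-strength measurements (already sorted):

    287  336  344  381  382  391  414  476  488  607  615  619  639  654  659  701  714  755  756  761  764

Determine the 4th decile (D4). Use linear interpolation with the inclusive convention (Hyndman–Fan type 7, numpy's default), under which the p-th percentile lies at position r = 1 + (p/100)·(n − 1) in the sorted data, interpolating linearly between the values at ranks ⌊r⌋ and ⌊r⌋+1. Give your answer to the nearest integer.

n = 21.
r = 1 + (40/100)·(21 − 1) = 1 + 8 = 9.
r is an integer, so P40 is the value at rank 9: 488.

488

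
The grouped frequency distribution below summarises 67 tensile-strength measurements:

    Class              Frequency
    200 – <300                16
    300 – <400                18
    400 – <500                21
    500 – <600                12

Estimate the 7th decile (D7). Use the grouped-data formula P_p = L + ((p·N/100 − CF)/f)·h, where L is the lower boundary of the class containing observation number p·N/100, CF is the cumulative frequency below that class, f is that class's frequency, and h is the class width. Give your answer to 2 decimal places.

N = 67; target position k = 70/100 · 67 = 46.9.
Cumulative frequencies: 16, 34, 55, 67.
Observation 46.9 falls in the class 400 – <500.
L = 400, CF = 34, f = 21, h = 100.
P70 = 400 + ((46.9 − 34)/21)·100 = 400 + 61.4286 = 461.429.

461.43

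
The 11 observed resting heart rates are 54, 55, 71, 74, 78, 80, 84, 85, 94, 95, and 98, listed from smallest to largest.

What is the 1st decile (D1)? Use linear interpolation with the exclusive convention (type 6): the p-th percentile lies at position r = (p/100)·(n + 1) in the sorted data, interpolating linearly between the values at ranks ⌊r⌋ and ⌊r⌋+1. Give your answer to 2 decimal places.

n = 11.
r = (10/100)·(11 + 1) = 1.2.
Rank 1 is 54 and rank 2 is 55.
Interpolate: 54 + 0.2·(55 − 54) = 54 + 0.2·1 = 54.2.

54.20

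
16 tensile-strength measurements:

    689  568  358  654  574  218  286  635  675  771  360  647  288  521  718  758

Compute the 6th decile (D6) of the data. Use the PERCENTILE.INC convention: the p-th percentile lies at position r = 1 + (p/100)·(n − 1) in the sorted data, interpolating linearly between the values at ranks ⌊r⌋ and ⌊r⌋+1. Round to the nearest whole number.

647

Sorted: 218, 286, 288, 358, 360, 521, 568, 574, 635, 647, 654, 675, 689, 718, 758, 771.
n = 16.
r = 1 + (60/100)·(16 − 1) = 1 + 9 = 10.
r is an integer, so P60 is the value at rank 10: 647.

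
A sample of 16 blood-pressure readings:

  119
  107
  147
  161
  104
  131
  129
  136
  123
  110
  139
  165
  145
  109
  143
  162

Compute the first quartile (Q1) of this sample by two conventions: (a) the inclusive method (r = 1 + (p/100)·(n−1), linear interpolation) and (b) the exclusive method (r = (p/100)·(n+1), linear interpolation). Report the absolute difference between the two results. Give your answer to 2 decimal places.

Sorted: 104, 107, 109, 110, 119, 123, 129, 131, 136, 139, 143, 145, 147, 161, 162, 165.
n = 16.
(a) r = 4.75; between ranks 4 (110) and 5 (119): 116.75.
(b) r = 4.25; between ranks 4 (110) and 5 (119): 112.25.
|116.75 − 112.25| = 4.5.

4.50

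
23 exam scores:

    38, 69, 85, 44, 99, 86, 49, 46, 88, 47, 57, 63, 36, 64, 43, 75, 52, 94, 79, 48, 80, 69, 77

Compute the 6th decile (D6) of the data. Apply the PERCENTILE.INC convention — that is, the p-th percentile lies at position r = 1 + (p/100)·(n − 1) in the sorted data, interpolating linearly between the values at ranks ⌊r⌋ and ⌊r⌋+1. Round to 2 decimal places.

70.20

Sorted: 36, 38, 43, 44, 46, 47, 48, 49, 52, 57, 63, 64, 69, 69, 75, 77, 79, 80, 85, 86, 88, 94, 99.
n = 23.
r = 1 + (60/100)·(23 − 1) = 1 + 13.2 = 14.2.
Rank 14 is 69 and rank 15 is 75.
Interpolate: 69 + 0.2·(75 − 69) = 69 + 0.2·6 = 70.2.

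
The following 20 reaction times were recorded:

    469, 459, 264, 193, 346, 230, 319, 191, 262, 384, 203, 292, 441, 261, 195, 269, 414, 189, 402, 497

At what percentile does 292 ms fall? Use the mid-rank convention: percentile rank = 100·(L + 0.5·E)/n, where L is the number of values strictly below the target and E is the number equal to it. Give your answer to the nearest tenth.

Sorted: 189, 191, 193, 195, 203, 230, 261, 262, 264, 269, 292, 319, 346, 384, 402, 414, 441, 459, 469, 497.
Count below 292: L = 10; count equal: E = 1; n = 20.
Percentile rank = 100·(10 + 0.5·1)/20 = 100·10.5/20 = 52.5.

52.5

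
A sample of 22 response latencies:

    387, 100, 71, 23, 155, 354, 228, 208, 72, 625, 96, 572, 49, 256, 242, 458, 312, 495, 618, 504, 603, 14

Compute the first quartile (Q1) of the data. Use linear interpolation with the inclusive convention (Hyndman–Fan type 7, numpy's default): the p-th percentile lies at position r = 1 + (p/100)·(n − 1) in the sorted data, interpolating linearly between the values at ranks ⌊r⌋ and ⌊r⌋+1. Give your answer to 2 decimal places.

Sorted: 14, 23, 49, 71, 72, 96, 100, 155, 208, 228, 242, 256, 312, 354, 387, 458, 495, 504, 572, 603, 618, 625.
n = 22.
r = 1 + (25/100)·(22 − 1) = 1 + 5.25 = 6.25.
Rank 6 is 96 and rank 7 is 100.
Interpolate: 96 + 0.25·(100 − 96) = 96 + 0.25·4 = 97.

97.00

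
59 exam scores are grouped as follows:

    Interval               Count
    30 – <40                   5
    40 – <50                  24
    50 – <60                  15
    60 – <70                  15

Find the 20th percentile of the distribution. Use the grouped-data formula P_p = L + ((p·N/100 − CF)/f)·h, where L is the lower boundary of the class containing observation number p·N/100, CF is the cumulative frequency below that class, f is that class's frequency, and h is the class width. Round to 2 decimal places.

N = 59; target position k = 20/100 · 59 = 11.8.
Cumulative frequencies: 5, 29, 44, 59.
Observation 11.8 falls in the class 40 – <50.
L = 40, CF = 5, f = 24, h = 10.
P20 = 40 + ((11.8 − 5)/24)·10 = 40 + 2.83333 = 42.8333.

42.83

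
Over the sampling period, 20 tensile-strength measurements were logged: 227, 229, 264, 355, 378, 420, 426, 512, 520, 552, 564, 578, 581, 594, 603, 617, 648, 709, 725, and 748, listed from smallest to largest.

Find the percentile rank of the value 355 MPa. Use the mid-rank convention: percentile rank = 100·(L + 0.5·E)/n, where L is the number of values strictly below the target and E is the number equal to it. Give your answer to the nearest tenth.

Count below 355: L = 3; count equal: E = 1; n = 20.
Percentile rank = 100·(3 + 0.5·1)/20 = 100·3.5/20 = 17.5.

17.5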